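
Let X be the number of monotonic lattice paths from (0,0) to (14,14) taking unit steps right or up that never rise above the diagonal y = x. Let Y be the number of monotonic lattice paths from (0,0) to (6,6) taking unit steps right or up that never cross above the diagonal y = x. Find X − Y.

Sub-diagonal monotone paths from (0,0) to (14,14) biject with Dyck paths of semilength 14, giving C_14. So X = C_14 = 2674440.
Sub-diagonal monotone paths from (0,0) to (6,6) biject with Dyck paths of semilength 6, giving C_6. So Y = C_6 = 132.
X − Y = 2674440 − 132 = 2674308.

2674308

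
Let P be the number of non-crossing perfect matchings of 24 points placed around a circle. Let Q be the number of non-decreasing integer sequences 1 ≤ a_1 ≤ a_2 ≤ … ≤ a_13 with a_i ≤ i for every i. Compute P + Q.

950912

Non-crossing perfect matchings of 2n points on a circle are counted by C_n; with 24 points, n = 12. So P = C_12 = 208012.
Weakly increasing sequences with a_i ≤ i biject with Dyck paths of semilength 13, so there are C_13. So Q = C_13 = 742900.
P + Q = 208012 + 742900 = 950912.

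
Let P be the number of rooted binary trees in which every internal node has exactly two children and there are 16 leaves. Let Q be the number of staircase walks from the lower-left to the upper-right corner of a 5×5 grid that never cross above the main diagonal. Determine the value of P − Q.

9694803

Full binary trees with 16 leaves have 16−1 = 15 internal nodes, so there are C_15 of them. So P = C_15 = 9694845.
Monotone paths in an n×n grid that stay weakly below the diagonal are counted by C_n; here n = 5. So Q = C_5 = 42.
P − Q = 9694845 − 42 = 9694803.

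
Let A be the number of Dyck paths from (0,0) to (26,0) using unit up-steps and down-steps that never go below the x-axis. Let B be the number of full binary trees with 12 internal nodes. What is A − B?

Dyck paths of semilength n (length 2n) are counted by C_n; here n = 13. So A = C_13 = 742900.
Full binary trees with n internal nodes are counted by C_n; here n = 12. So B = C_12 = 208012.
A − B = 742900 − 208012 = 534888.

534888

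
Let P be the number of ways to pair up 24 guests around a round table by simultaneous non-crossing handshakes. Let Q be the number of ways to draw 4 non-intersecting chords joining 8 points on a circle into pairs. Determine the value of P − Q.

Non-crossing handshake pairings of 2n people are counted by C_n; 24 people gives n = 12. So P = C_12 = 208012.
Non-crossing perfect matchings of 2n points on a circle are counted by C_n; with 8 points, n = 4. So Q = C_4 = 14.
P − Q = 208012 − 14 = 207998.

207998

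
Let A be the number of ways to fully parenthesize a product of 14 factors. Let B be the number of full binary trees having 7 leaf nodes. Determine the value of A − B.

742768

Parenthesizations of m factors correspond to full binary trees with m leaves, counted by C_{m−1}; m = 14 gives C_13. So A = C_13 = 742900.
A full binary tree with L leaves has L−1 internal nodes and is counted by C_{L−1}; L = 7 gives C_6. So B = C_6 = 132.
A − B = 742900 − 132 = 742768.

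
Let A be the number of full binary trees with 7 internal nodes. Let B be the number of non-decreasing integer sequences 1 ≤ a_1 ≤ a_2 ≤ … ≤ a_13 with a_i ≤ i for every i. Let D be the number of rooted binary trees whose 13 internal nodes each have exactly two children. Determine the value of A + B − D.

429

The number of full binary trees on 7 internal nodes is the Catalan number C_7. So A = C_7 = 429.
Such sub-staircase sequences of length n are counted by C_n; here n = 13. So B = C_13 = 742900.
Full binary trees with n internal nodes are counted by C_n; here n = 13. So D = C_13 = 742900.
A + B − D = 429 + 742900 − 742900 = 429.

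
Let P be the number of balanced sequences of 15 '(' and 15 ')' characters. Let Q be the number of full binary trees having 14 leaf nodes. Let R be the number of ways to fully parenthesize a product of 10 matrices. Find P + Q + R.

10442607

Balanced strings of n pairs of brackets are counted by C_n; here n = 15. So P = C_15 = 9694845.
A full binary tree with L leaves has L−1 internal nodes and is counted by C_{L−1}; L = 14 gives C_13. So Q = C_13 = 742900.
Bracketing 10 factors into binary products is counted by C_{10−1} = C_9. So R = C_9 = 4862.
P + Q + R = 9694845 + 742900 + 4862 = 10442607.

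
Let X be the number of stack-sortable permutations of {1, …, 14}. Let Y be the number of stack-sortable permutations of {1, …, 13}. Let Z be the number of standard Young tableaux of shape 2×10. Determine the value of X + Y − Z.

By Knuth's characterisation, the stack-sortable permutations of length 14 are the 231-avoiders, numbering C_14. So X = C_14 = 2674440.
By Knuth's characterisation, the stack-sortable permutations of length 13 are the 231-avoiders, numbering C_13. So Y = C_13 = 742900.
By the hook-length formula (or a Dyck-path bijection), SYT of shape 2×10 number C_10. So Z = C_10 = 16796.
X + Y − Z = 2674440 + 742900 − 16796 = 3400544.

3400544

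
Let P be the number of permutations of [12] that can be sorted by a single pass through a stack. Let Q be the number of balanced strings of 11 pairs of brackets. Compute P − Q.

By Knuth's characterisation, the stack-sortable permutations of length 12 are the 231-avoiders, numbering C_12. So P = C_12 = 208012.
With 11 pairs the number of balanced bracket strings is the Catalan number C_11. So Q = C_11 = 58786.
P − Q = 208012 − 58786 = 149226.

149226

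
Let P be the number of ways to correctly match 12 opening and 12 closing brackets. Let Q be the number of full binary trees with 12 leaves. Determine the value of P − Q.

149226

A balanced arrangement of 12 bracket pairs is a Dyck word of semilength 12, so the count is C_12. So P = C_12 = 208012.
A full binary tree with L leaves has L−1 internal nodes and is counted by C_{L−1}; L = 12 gives C_11. So Q = C_11 = 58786.
P − Q = 208012 − 58786 = 149226.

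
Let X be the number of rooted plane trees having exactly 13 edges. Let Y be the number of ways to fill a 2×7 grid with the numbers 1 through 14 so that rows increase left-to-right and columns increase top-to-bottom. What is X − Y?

Rooted ordered trees with n edges are counted by C_n; here n = 13. So X = C_13 = 742900.
By the hook-length formula (or a Dyck-path bijection), SYT of shape 2×7 number C_7. So Y = C_7 = 429.
X − Y = 742900 − 429 = 742471.

742471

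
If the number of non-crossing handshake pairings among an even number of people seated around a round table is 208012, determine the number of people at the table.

Non-crossing handshake pairings of 2n people are counted by C_n. Since C_12 = 208012, the index is 12.
So n = 12, and there are 2n = 24 people.

24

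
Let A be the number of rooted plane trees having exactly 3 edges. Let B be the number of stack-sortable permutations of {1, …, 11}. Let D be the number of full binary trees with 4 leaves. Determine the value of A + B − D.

Rooted ordered trees with n edges are counted by C_n; here n = 3. So A = C_3 = 5.
By Knuth's characterisation, the stack-sortable permutations of length 11 are the 231-avoiders, numbering C_11. So B = C_11 = 58786.
Full binary trees with 4 leaves have 4−1 = 3 internal nodes, so there are C_3 of them. So D = C_3 = 5.
A + B − D = 5 + 58786 − 5 = 58786.

58786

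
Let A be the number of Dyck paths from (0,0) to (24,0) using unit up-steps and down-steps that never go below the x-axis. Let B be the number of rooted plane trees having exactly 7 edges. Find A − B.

207583

A Dyck path with 12 up-steps and 12 down-steps has semilength 12, so there are C_12 of them. So A = C_12 = 208012.
A rooted plane tree with 7 edges has 8 nodes, and the count is C_7. So B = C_7 = 429.
A − B = 208012 − 429 = 207583.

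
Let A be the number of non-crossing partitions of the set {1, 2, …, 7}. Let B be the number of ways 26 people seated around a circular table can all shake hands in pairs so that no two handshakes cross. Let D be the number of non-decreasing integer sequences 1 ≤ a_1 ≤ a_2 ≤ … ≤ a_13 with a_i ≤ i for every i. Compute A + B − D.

The non-crossing partitions of [7] form a lattice of size C_7. So A = C_7 = 429.
With 26 = 2·13 people, non-crossing handshake pairings are non-crossing perfect matchings on a circle, counted by C_13. So B = C_13 = 742900.
Weakly increasing sequences with a_i ≤ i biject with Dyck paths of semilength 13, so there are C_13. So D = C_13 = 742900.
A + B − D = 429 + 742900 − 742900 = 429.

429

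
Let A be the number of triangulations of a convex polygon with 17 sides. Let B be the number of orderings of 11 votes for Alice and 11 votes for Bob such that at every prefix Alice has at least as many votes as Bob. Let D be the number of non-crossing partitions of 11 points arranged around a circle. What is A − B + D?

9694845

A convex 17-gon is triangulated into 15 triangles, and the number of such triangulations is the Catalan number C_{17−2} = C_15. So A = C_15 = 9694845.
Ballot sequences with n votes each where one side never trails are Dyck words, counted by C_n; here n = 11. So B = C_11 = 58786.
The non-crossing partitions of [11] form a lattice of size C_11. So D = C_11 = 58786.
A − B + D = 9694845 − 58786 + 58786 = 9694845.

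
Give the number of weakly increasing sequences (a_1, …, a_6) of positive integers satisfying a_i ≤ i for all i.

Such sub-staircase sequences of length n are counted by C_n; here n = 6.
C_6 = C_5 · 2(2·5+1)/(5+2) = 42 · 22/7 = 132.

132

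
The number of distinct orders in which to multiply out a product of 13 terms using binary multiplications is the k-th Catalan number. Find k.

Bracketing 13 factors into binary products is counted by C_{13−1} = C_12.

12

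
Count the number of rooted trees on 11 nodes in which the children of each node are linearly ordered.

A rooted plane tree on 11 nodes has 10 edges, and such trees are counted by C_10.
C_10 = C(20,10)/11 = 184756/11 = 16796.

16796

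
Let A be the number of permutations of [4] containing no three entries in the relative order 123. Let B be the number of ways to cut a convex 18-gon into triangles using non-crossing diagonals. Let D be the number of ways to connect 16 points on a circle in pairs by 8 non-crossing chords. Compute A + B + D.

35359114

Permutations of [n] avoiding any single length-3 pattern are counted by C_n; here n = 4. So A = C_4 = 14.
A convex 18-gon is triangulated into 16 triangles, and the number of such triangulations is the Catalan number C_{18−2} = C_16. So B = C_16 = 35357670.
Non-crossing perfect matchings of 2n points on a circle are counted by C_n; with 16 points, n = 8. So D = C_8 = 1430.
A + B + D = 14 + 35357670 + 1430 = 35359114.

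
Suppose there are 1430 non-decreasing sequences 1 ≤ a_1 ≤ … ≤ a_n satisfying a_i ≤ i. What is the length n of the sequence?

Such sub-staircase sequences of length n are counted by C_n, and C_8 = 1430.

8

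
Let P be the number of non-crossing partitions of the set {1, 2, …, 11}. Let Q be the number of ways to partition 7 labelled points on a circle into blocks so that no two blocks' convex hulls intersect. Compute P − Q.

Non-crossing partitions of an n-element set are counted by C_n; here n = 11. So P = C_11 = 58786.
Non-crossing partitions of an n-element set are counted by C_n; here n = 7. So Q = C_7 = 429.
P − Q = 58786 − 429 = 58357.

58357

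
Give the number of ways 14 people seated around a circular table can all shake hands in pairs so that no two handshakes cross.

429

With 14 = 2·7 people, non-crossing handshake pairings are non-crossing perfect matchings on a circle, counted by C_7.
C_7 = C(14,7)/8 = 3432/8 = 429.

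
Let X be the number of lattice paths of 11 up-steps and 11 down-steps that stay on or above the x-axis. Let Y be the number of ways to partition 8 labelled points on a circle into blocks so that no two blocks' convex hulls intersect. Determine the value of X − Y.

57356

Dyck paths of semilength n (length 2n) are counted by C_n; here n = 11. So X = C_11 = 58786.
Non-crossing partitions of an n-element set are counted by C_n; here n = 8. So Y = C_8 = 1430.
X − Y = 58786 − 1430 = 57356.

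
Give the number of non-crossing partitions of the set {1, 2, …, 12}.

208012

The non-crossing partitions of [12] form a lattice of size C_12.
C_12 = C(24,12)/13 = 2704156/13 = 208012.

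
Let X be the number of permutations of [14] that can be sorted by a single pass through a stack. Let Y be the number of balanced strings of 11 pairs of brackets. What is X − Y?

Stack-sortable permutations are exactly the 231-avoiding ones, counted by C_n; here n = 14. So X = C_14 = 2674440.
Balanced strings of n pairs of brackets are counted by C_n; here n = 11. So Y = C_11 = 58786.
X − Y = 2674440 − 58786 = 2615654.

2615654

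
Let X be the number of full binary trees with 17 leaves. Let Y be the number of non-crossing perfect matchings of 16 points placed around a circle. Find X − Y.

35356240

A full binary tree with L leaves has L−1 internal nodes and is counted by C_{L−1}; L = 17 gives C_16. So X = C_16 = 35357670.
Non-crossing perfect matchings of 2n points on a circle are counted by C_n; with 16 points, n = 8. So Y = C_8 = 1430.
X − Y = 35357670 − 1430 = 35356240.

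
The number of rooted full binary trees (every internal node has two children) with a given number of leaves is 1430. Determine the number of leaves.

9

Full binary trees with L leaves are counted by C_{L−1}. Since C_8 = 1430, the index is 8.
So the index is 8, and the number of leaves is 8 + 1 = 9.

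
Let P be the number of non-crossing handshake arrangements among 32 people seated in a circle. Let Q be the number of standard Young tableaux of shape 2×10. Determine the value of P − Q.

35340874

With 32 = 2·16 people, non-crossing handshake pairings are non-crossing perfect matchings on a circle, counted by C_16. So P = C_16 = 35357670.
By the hook-length formula (or a Dyck-path bijection), SYT of shape 2×10 number C_10. So Q = C_10 = 16796.
P − Q = 35357670 − 16796 = 35340874.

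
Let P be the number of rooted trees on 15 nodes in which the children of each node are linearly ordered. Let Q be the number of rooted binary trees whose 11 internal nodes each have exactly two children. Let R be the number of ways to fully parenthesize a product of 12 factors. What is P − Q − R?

A rooted plane tree on 15 nodes has 14 edges, and such trees are counted by C_14. So P = C_14 = 2674440.
Full binary trees with n internal nodes are counted by C_n; here n = 11. So Q = C_11 = 58786.
Bracketing 12 factors into binary products is counted by C_{12−1} = C_11. So R = C_11 = 58786.
P − Q − R = 2674440 − 58786 − 58786 = 2556868.

2556868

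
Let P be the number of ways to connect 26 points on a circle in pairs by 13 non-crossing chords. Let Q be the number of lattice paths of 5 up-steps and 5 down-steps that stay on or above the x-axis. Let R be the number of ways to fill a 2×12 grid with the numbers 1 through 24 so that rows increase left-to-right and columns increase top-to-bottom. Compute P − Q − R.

Pairing 26 circle points by 13 non-crossing chords gives C_13 matchings. So P = C_13 = 742900.
Dyck paths of semilength n (length 2n) are counted by C_n; here n = 5. So Q = C_5 = 42.
Standard Young tableaux of shape 2×n are counted by C_n; here n = 12. So R = C_12 = 208012.
P − Q − R = 742900 − 42 − 208012 = 534846.

534846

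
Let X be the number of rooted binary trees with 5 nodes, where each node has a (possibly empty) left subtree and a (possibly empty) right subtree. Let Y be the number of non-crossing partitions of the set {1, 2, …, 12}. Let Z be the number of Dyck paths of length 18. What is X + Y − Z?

203192

Rooted binary trees with 5 nodes (each child slot possibly empty) number C_5. So X = C_5 = 42.
The non-crossing partitions of [12] form a lattice of size C_12. So Y = C_12 = 208012.
A Dyck path with 9 up-steps and 9 down-steps has semilength 9, so there are C_9 of them. So Z = C_9 = 4862.
X + Y − Z = 42 + 208012 − 4862 = 203192.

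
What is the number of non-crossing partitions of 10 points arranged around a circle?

Non-crossing partitions of an n-element set are counted by C_n; here n = 10.
C_10 = C(20,10)/11 = 184756/11 = 16796.

16796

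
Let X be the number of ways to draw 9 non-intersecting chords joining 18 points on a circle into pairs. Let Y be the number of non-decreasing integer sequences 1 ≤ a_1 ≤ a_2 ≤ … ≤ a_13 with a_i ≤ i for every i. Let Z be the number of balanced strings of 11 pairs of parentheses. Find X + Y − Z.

Non-crossing perfect matchings of 2n points on a circle are counted by C_n; with 18 points, n = 9. So X = C_9 = 4862.
Weakly increasing sequences with a_i ≤ i biject with Dyck paths of semilength 13, so there are C_13. So Y = C_13 = 742900.
A balanced arrangement of 11 bracket pairs is a Dyck word of semilength 11, so the count is C_11. So Z = C_11 = 58786.
X + Y − Z = 4862 + 742900 − 58786 = 688976.

688976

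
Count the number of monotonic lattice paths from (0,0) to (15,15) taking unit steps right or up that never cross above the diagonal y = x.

9694845

Monotone paths in an n×n grid that stay weakly below the diagonal are counted by C_n; here n = 15.
C_15 = C(30,15)/16 = 155117520/16 = 9694845.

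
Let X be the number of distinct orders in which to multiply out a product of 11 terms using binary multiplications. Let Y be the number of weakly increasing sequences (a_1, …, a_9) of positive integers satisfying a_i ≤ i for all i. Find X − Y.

11934

Bracketing 11 factors into binary products is counted by C_{11−1} = C_10. So X = C_10 = 16796.
Such sub-staircase sequences of length n are counted by C_n; here n = 9. So Y = C_9 = 4862.
X − Y = 16796 − 4862 = 11934.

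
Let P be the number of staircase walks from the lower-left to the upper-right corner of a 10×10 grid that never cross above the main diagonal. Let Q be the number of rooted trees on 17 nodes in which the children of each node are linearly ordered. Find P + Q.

35374466

Monotone paths in an n×n grid that stay weakly below the diagonal are counted by C_n; here n = 10. So P = C_10 = 16796.
Rooted ordered (plane) trees on m nodes have m−1 edges and are counted by C_{m−1}; m = 17 gives C_16. So Q = C_16 = 35357670.
P + Q = 16796 + 35357670 = 35374466.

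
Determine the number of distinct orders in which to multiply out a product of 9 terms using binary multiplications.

1430

Bracketing 9 factors into binary products is counted by C_{9−1} = C_8.
C_8 = 1430.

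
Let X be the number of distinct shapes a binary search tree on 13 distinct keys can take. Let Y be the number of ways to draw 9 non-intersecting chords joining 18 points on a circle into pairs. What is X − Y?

738038

Binary trees (left/right distinguished) on n nodes are counted by C_n; here n = 13. So X = C_13 = 742900.
Pairing 18 circle points by 9 non-crossing chords gives C_9 matchings. So Y = C_9 = 4862.
X − Y = 742900 − 4862 = 738038.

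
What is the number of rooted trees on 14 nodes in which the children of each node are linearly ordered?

742900

A rooted plane tree on 14 nodes has 13 edges, and such trees are counted by C_13.
C_13 = 742900.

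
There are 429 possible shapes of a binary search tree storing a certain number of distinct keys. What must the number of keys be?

7

Binary search tree shapes on n keys are counted by C_n. Since C_7 = 429, the index is 7.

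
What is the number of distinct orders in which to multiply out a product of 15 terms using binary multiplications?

Parenthesizations of m factors correspond to full binary trees with m leaves, counted by C_{m−1}; m = 15 gives C_14.
C_14 = C(28,14)/15 = 40116600/15 = 2674440.

2674440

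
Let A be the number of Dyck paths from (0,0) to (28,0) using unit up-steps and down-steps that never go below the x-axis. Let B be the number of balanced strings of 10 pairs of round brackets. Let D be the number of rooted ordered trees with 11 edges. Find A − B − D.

2598858

Dyck paths of semilength n (length 2n) are counted by C_n; here n = 14. So A = C_14 = 2674440.
With 10 pairs the number of balanced bracket strings is the Catalan number C_10. So B = C_10 = 16796.
A rooted plane tree with 11 edges has 12 nodes, and the count is C_11. So D = C_11 = 58786.
A − B − D = 2674440 − 16796 − 58786 = 2598858.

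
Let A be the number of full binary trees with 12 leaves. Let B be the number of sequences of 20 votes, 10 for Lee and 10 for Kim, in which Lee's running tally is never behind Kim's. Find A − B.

41990

Full binary trees with 12 leaves have 12−1 = 11 internal nodes, so there are C_11 of them. So A = C_11 = 58786.
Ballot sequences with n votes each where one side never trails are Dyck words, counted by C_n; here n = 10. So B = C_10 = 16796.
A − B = 58786 − 16796 = 41990.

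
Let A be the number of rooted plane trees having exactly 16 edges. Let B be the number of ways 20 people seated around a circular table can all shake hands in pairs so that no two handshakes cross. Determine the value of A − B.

35340874

A rooted plane tree with 16 edges has 17 nodes, and the count is C_16. So A = C_16 = 35357670.
Non-crossing handshake pairings of 2n people are counted by C_n; 20 people gives n = 10. So B = C_10 = 16796.
A − B = 35357670 − 16796 = 35340874.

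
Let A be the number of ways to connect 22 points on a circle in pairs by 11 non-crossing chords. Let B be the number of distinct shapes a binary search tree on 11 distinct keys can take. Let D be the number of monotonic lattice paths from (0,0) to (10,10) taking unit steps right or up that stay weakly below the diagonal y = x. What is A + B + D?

Non-crossing perfect matchings of 2n points on a circle are counted by C_n; with 22 points, n = 11. So A = C_11 = 58786.
There are C_n binary search tree shapes on n keys; with n = 11 that is C_11. So B = C_11 = 58786.
Sub-diagonal monotone paths from (0,0) to (10,10) biject with Dyck paths of semilength 10, giving C_10. So D = C_10 = 16796.
A + B + D = 58786 + 58786 + 16796 = 134368.

134368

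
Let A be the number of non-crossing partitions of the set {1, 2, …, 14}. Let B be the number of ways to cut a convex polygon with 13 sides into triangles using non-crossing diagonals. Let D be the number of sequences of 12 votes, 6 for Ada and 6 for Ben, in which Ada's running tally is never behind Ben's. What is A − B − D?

2615522

The non-crossing partitions of [14] form a lattice of size C_14. So A = C_14 = 2674440.
Triangulations of a convex m-gon are counted by C_{m−2}; with m = 13 this is C_11. So B = C_11 = 58786.
Ballot sequences with n votes each where one side never trails are Dyck words, counted by C_n; here n = 6. So D = C_6 = 132.
A − B − D = 2674440 − 58786 − 132 = 2615522.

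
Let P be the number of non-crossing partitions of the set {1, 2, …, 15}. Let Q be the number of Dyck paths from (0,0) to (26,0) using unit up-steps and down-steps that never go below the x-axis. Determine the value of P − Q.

Non-crossing partitions of an n-element set are counted by C_n; here n = 15. So P = C_15 = 9694845.
Paths of 13 up- and 13 down-steps that never dip below the axis are Dyck paths; their count is C_13. So Q = C_13 = 742900.
P − Q = 9694845 − 742900 = 8951945.

8951945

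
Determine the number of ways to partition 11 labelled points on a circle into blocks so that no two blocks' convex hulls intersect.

The non-crossing partitions of [11] form a lattice of size C_11.
C_11 = C(22,11)/12 = 705432/12 = 58786.

58786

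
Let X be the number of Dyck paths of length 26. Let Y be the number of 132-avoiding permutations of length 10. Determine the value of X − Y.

Dyck paths of semilength n (length 2n) are counted by C_n; here n = 13. So X = C_13 = 742900.
For any fixed pattern of length 3, the pattern-avoiding permutations of [10] number C_10. So Y = C_10 = 16796.
X − Y = 742900 − 16796 = 726104.

726104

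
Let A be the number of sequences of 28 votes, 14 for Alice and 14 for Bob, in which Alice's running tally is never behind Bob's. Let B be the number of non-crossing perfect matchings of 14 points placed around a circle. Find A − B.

Ballot sequences with n votes each where one side never trails are Dyck words, counted by C_n; here n = 14. So A = C_14 = 2674440.
Non-crossing perfect matchings of 2n points on a circle are counted by C_n; with 14 points, n = 7. So B = C_7 = 429.
A − B = 2674440 − 429 = 2674011.

2674011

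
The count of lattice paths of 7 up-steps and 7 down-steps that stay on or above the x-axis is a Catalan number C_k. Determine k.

Paths of 7 up- and 7 down-steps that never dip below the axis are Dyck paths; their count is C_7.

7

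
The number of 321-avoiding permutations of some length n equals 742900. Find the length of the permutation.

13

Permutations of [n] avoiding a fixed length-3 pattern are counted by C_n. Since C_13 = 742900, the index is 13.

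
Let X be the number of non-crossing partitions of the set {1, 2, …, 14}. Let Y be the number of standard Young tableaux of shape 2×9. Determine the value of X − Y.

Non-crossing partitions of an n-element set are counted by C_n; here n = 14. So X = C_14 = 2674440.
Standard Young tableaux of shape 2×n are counted by C_n; here n = 9. So Y = C_9 = 4862.
X − Y = 2674440 − 4862 = 2669578.

2669578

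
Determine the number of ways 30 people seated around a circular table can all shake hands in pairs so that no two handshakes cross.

With 30 = 2·15 people, non-crossing handshake pairings are non-crossing perfect matchings on a circle, counted by C_15.
C_15 = C_14 · 2(2·14+1)/(14+2) = 2674440 · 58/16 = 9694845.

9694845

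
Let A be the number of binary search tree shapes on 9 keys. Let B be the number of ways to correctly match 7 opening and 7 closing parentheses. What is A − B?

4433

Rooted binary trees with 9 nodes (each child slot possibly empty) number C_9. So A = C_9 = 4862.
With 7 pairs the number of balanced bracket strings is the Catalan number C_7. So B = C_7 = 429.
A − B = 4862 − 429 = 4433.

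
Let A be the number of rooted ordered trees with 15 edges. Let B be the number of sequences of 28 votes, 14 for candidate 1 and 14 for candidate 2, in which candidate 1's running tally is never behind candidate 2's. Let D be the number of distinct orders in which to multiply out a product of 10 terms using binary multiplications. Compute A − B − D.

Rooted ordered trees with n edges are counted by C_n; here n = 15. So A = C_15 = 9694845.
Ballot sequences with n votes each where one side never trails are Dyck words, counted by C_n; here n = 14. So B = C_14 = 2674440.
Ways to associate a product of 10 factors correspond to binary trees on 10 leaves, so the count is C_9. So D = C_9 = 4862.
A − B − D = 9694845 − 2674440 − 4862 = 7015543.

7015543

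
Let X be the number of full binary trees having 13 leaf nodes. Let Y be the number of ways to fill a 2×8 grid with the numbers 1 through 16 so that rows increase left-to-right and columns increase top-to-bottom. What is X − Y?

206582

Full binary trees with 13 leaves have 13−1 = 12 internal nodes, so there are C_12 of them. So X = C_12 = 208012.
By the hook-length formula (or a Dyck-path bijection), SYT of shape 2×8 number C_8. So Y = C_8 = 1430.
X − Y = 208012 − 1430 = 206582.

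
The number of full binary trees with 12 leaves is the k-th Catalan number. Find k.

A full binary tree with L leaves has L−1 internal nodes and is counted by C_{L−1}; L = 12 gives C_11.

11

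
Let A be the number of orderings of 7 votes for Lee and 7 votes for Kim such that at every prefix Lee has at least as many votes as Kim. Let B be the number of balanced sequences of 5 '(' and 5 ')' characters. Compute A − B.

Ballot sequences with n votes each where one side never trails are Dyck words, counted by C_n; here n = 7. So A = C_7 = 429.
With 5 pairs the number of balanced bracket strings is the Catalan number C_5. So B = C_5 = 42.
A − B = 429 − 42 = 387.

387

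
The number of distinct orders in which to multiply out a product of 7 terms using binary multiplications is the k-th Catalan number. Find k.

6

Ways to associate a product of 7 factors correspond to binary trees on 7 leaves, so the count is C_6.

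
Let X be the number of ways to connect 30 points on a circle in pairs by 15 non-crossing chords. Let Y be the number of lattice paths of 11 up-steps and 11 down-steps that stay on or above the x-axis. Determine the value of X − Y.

Non-crossing perfect matchings of 2n points on a circle are counted by C_n; with 30 points, n = 15. So X = C_15 = 9694845.
Paths of 11 up- and 11 down-steps that never dip below the axis are Dyck paths; their count is C_11. So Y = C_11 = 58786.
X − Y = 9694845 − 58786 = 9636059.

9636059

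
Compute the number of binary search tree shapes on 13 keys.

Binary trees (left/right distinguished) on n nodes are counted by C_n; here n = 13.
C_13 = C(26,13)/14 = 10400600/14 = 742900.

742900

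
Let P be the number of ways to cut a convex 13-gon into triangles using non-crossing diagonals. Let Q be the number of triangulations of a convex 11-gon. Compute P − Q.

Triangulations of a convex m-gon are counted by C_{m−2}; with m = 13 this is C_11. So P = C_11 = 58786.
The number of triangulations of an 11-gon is the Catalan number C_9 (index = sides − 2). So Q = C_9 = 4862.
P − Q = 58786 − 4862 = 53924.

53924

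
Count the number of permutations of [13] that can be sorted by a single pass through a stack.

742900

By Knuth's characterisation, the stack-sortable permutations of length 13 are the 231-avoiders, numbering C_13.
C_13 = C_12 · 2(2·12+1)/(12+2) = 208012 · 50/14 = 742900.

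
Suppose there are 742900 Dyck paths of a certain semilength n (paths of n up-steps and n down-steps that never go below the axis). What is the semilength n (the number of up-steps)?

13

Dyck paths of semilength n are counted by C_n; 742900 = C_13.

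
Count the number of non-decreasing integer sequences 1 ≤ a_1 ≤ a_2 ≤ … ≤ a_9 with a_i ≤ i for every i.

Such sub-staircase sequences of length n are counted by C_n; here n = 9.
C_9 = C(18,9)/10 = 48620/10 = 4862.

4862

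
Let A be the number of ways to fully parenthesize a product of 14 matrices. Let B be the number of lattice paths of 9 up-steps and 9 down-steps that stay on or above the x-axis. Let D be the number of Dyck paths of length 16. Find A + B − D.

Parenthesizations of m factors correspond to full binary trees with m leaves, counted by C_{m−1}; m = 14 gives C_13. So A = C_13 = 742900.
Paths of 9 up- and 9 down-steps that never dip below the axis are Dyck paths; their count is C_9. So B = C_9 = 4862.
A Dyck path with 8 up-steps and 8 down-steps has semilength 8, so there are C_8 of them. So D = C_8 = 1430.
A + B − D = 742900 + 4862 − 1430 = 746332.

746332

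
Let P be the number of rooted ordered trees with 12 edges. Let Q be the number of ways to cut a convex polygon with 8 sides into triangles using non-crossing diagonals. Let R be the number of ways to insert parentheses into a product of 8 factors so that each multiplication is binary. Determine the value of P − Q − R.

Rooted ordered trees with n edges are counted by C_n; here n = 12. So P = C_12 = 208012.
Triangulations of a convex m-gon are counted by C_{m−2}; with m = 8 this is C_6. So Q = C_6 = 132.
Parenthesizations of m factors correspond to full binary trees with m leaves, counted by C_{m−1}; m = 8 gives C_7. So R = C_7 = 429.
P − Q − R = 208012 − 132 − 429 = 207451.

207451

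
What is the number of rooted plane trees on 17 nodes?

35357670

Rooted ordered (plane) trees on m nodes have m−1 edges and are counted by C_{m−1}; m = 17 gives C_16.
C_16 = C(32,16)/17 = 601080390/17 = 35357670.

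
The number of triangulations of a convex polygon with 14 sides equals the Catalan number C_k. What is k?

A convex 14-gon is triangulated into 12 triangles, and the number of such triangulations is the Catalan number C_{14−2} = C_12.

12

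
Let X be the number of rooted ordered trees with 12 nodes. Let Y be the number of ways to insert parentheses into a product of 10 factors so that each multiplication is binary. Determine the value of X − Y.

Rooted ordered (plane) trees on m nodes have m−1 edges and are counted by C_{m−1}; m = 12 gives C_11. So X = C_11 = 58786.
Bracketing 10 factors into binary products is counted by C_{10−1} = C_9. So Y = C_9 = 4862.
X − Y = 58786 − 4862 = 53924.

53924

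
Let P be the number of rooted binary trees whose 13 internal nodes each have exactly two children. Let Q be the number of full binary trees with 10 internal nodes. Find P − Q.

Full binary trees with n internal nodes are counted by C_n; here n = 13. So P = C_13 = 742900.
Full binary trees with n internal nodes are counted by C_n; here n = 10. So Q = C_10 = 16796.
P − Q = 742900 − 16796 = 726104.

726104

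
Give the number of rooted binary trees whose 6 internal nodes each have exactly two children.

Full binary trees with n internal nodes are counted by C_n; here n = 6.
C_6 = C(12,6)/7 = 924/7 = 132.

132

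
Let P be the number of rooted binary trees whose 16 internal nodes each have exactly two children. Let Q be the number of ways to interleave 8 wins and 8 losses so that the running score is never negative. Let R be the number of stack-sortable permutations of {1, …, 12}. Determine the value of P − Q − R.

35148228

Full binary trees with n internal nodes are counted by C_n; here n = 16. So P = C_16 = 35357670.
Ballot sequences with n votes each where one side never trails are Dyck words, counted by C_n; here n = 8. So Q = C_8 = 1430.
By Knuth's characterisation, the stack-sortable permutations of length 12 are the 231-avoiders, numbering C_12. So R = C_12 = 208012.
P − Q − R = 35357670 − 1430 − 208012 = 35148228.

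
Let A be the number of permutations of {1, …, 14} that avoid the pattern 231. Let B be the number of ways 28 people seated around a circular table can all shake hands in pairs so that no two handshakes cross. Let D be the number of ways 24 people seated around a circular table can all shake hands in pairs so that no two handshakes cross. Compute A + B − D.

5140868

Permutations of [n] avoiding any single length-3 pattern are counted by C_n; here n = 14. So A = C_14 = 2674440.
Non-crossing handshake pairings of 2n people are counted by C_n; 28 people gives n = 14. So B = C_14 = 2674440.
With 24 = 2·12 people, non-crossing handshake pairings are non-crossing perfect matchings on a circle, counted by C_12. So D = C_12 = 208012.
A + B − D = 2674440 + 2674440 − 208012 = 5140868.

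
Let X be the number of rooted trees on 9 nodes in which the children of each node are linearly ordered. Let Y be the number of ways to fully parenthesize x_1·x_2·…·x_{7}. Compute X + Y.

1562

Rooted ordered (plane) trees on m nodes have m−1 edges and are counted by C_{m−1}; m = 9 gives C_8. So X = C_8 = 1430.
Parenthesizations of m factors correspond to full binary trees with m leaves, counted by C_{m−1}; m = 7 gives C_6. So Y = C_6 = 132.
X + Y = 1430 + 132 = 1562.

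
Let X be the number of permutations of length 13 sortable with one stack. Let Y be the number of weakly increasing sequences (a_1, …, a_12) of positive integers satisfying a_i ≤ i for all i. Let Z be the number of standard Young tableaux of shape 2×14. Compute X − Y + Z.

By Knuth's characterisation, the stack-sortable permutations of length 13 are the 231-avoiders, numbering C_13. So X = C_13 = 742900.
Weakly increasing sequences with a_i ≤ i biject with Dyck paths of semilength 12, so there are C_12. So Y = C_12 = 208012.
Standard Young tableaux of shape 2×n are counted by C_n; here n = 14. So Z = C_14 = 2674440.
X − Y + Z = 742900 − 208012 + 2674440 = 3209328.

3209328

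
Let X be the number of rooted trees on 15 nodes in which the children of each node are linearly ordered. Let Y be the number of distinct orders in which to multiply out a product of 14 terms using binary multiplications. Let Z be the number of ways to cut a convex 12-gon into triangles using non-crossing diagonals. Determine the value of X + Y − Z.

3400544

A rooted plane tree on 15 nodes has 14 edges, and such trees are counted by C_14. So X = C_14 = 2674440.
Bracketing 14 factors into binary products is counted by C_{14−1} = C_13. So Y = C_13 = 742900.
Triangulations of a convex m-gon are counted by C_{m−2}; with m = 12 this is C_10. So Z = C_10 = 16796.
X + Y − Z = 2674440 + 742900 − 16796 = 3400544.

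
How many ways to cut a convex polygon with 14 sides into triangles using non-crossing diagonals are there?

208012

A convex 14-gon is triangulated into 12 triangles, and the number of such triangulations is the Catalan number C_{14−2} = C_12.
C_12 = C(24,12)/13 = 2704156/13 = 208012.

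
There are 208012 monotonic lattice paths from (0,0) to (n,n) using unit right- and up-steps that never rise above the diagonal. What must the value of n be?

12

Such diagonal-avoiding paths in an n×n grid are counted by C_n. Since C_12 = 208012, the index is 12.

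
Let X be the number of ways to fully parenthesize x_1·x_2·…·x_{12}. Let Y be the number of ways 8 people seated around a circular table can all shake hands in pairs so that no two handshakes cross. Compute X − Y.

58772

Parenthesizations of m factors correspond to full binary trees with m leaves, counted by C_{m−1}; m = 12 gives C_11. So X = C_11 = 58786.
Non-crossing handshake pairings of 2n people are counted by C_n; 8 people gives n = 4. So Y = C_4 = 14.
X − Y = 58786 − 14 = 58772.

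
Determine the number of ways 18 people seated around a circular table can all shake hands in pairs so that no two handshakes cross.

4862

Non-crossing handshake pairings of 2n people are counted by C_n; 18 people gives n = 9.
C_9 = C(18,9)/10 = 48620/10 = 4862.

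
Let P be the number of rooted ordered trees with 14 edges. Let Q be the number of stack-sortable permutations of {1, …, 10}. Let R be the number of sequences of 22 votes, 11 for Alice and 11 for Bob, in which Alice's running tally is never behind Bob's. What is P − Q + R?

2716430

A rooted plane tree with 14 edges has 15 nodes, and the count is C_14. So P = C_14 = 2674440.
By Knuth's characterisation, the stack-sortable permutations of length 10 are the 231-avoiders, numbering C_10. So Q = C_10 = 16796.
Ballot sequences with n votes each where one side never trails are Dyck words, counted by C_n; here n = 11. So R = C_11 = 58786.
P − Q + R = 2674440 − 16796 + 58786 = 2716430.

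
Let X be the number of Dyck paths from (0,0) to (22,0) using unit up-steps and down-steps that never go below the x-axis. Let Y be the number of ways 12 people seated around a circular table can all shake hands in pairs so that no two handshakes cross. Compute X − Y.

58654

Dyck paths of semilength n (length 2n) are counted by C_n; here n = 11. So X = C_11 = 58786.
With 12 = 2·6 people, non-crossing handshake pairings are non-crossing perfect matchings on a circle, counted by C_6. So Y = C_6 = 132.
X − Y = 58786 − 132 = 58654.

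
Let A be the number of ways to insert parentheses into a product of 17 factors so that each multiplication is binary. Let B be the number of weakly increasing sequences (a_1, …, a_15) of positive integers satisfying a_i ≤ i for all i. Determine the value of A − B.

25662825

Ways to associate a product of 17 factors correspond to binary trees on 17 leaves, so the count is C_16. So A = C_16 = 35357670.
Such sub-staircase sequences of length n are counted by C_n; here n = 15. So B = C_15 = 9694845.
A − B = 35357670 − 9694845 = 25662825.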